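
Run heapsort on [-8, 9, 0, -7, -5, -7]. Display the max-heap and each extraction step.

Build heap: [9, -5, 0, -7, -8, -7]
Extract 9: [0, -5, -7, -7, -8, 9]
Extract 0: [-5, -7, -7, -8, 0, 9]
Extract -5: [-7, -8, -7, -5, 0, 9]
Extract -7: [-7, -8, -7, -5, 0, 9]
Extract -7: [-8, -7, -7, -5, 0, 9]


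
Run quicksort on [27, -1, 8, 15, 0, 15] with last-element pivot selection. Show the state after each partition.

Partition 1: pivot=15 at index 4 -> [-1, 8, 15, 0, 15, 27]
Partition 2: pivot=0 at index 1 -> [-1, 0, 15, 8, 15, 27]
Partition 3: pivot=8 at index 2 -> [-1, 0, 8, 15, 15, 27]


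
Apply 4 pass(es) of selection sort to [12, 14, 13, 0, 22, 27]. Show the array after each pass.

Pass 1: Select minimum 0 at index 3, swap -> [0, 14, 13, 12, 22, 27]
Pass 2: Select minimum 12 at index 3, swap -> [0, 12, 13, 14, 22, 27]
Pass 3: Select minimum 13 at index 2, swap -> [0, 12, 13, 14, 22, 27]
Pass 4: Select minimum 14 at index 3, swap -> [0, 12, 13, 14, 22, 27]


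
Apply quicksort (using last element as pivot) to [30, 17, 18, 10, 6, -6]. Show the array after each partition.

Partition 1: pivot=-6 at index 0 -> [-6, 17, 18, 10, 6, 30]
Partition 2: pivot=30 at index 5 -> [-6, 17, 18, 10, 6, 30]
Partition 3: pivot=6 at index 1 -> [-6, 6, 18, 10, 17, 30]
Partition 4: pivot=17 at index 3 -> [-6, 6, 10, 17, 18, 30]


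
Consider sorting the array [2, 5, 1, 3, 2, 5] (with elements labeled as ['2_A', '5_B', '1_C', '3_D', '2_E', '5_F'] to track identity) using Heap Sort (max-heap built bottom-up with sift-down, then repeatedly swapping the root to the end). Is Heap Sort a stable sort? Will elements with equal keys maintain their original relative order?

Trace Heap Sort on the labeled array (the key is the number; the letter only tracks identity):
  Build max-heap: [5_B, 3_D, 5_F, 2_A, 2_E, 1_C]
  Swap root 5_B to index 5, re-heapify first 5 -> [5_F, 3_D, 1_C, 2_A, 2_E, 5_B]
  Swap root 5_F to index 4, re-heapify first 4 -> [3_D, 2_E, 1_C, 2_A, 5_F, 5_B]
  Swap root 3_D to index 3, re-heapify first 3 -> [2_A, 2_E, 1_C, 3_D, 5_F, 5_B]
  Swap root 2_A to index 2, re-heapify first 2 -> [2_E, 1_C, 2_A, 3_D, 5_F, 5_B]
  Swap root 2_E to index 1, re-heapify first 1 -> [1_C, 2_E, 2_A, 3_D, 5_F, 5_B]
Final order: [1_C, 2_E, 2_A, 3_D, 5_F, 5_B]
Equal keys:
  value 2: originally 2_A, 2_E; after sorting 2_E, 2_A -> order changed
  value 5: originally 5_B, 5_F; after sorting 5_F, 5_B -> order changed
Equal keys were reordered, so Heap Sort is not stable: heap construction and root-to-end swaps move elements without regard to the original order of equal keys. (One such input is enough; an unstable sort may happen to preserve order on other inputs, but it gives no guarantee.)
Answer: Not stable


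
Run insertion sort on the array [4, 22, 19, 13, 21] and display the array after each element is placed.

First element 4 is already 'sorted'
Insert 22: shifted 0 elements -> [4, 22, 19, 13, 21]
Insert 19: shifted 1 elements -> [4, 19, 22, 13, 21]
Insert 13: shifted 2 elements -> [4, 13, 19, 22, 21]
Insert 21: shifted 1 elements -> [4, 13, 19, 21, 22]


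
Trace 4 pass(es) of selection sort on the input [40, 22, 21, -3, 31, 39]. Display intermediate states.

Pass 1: Select minimum -3 at index 3, swap -> [-3, 22, 21, 40, 31, 39]
Pass 2: Select minimum 21 at index 2, swap -> [-3, 21, 22, 40, 31, 39]
Pass 3: Select minimum 22 at index 2, swap -> [-3, 21, 22, 40, 31, 39]
Pass 4: Select minimum 31 at index 4, swap -> [-3, 21, 22, 31, 40, 39]


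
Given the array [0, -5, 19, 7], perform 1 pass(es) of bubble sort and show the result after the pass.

After pass 1: [-5, 0, 7, 19] (2 swaps)
Total swaps: 2


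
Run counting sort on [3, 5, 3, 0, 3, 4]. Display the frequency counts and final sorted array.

Count array: [1, 0, 0, 3, 1, 1]
(count[i] = number of elements equal to i)
Cumulative count: [1, 1, 1, 4, 5, 6]
Sorted: [0, 3, 3, 3, 4, 5]


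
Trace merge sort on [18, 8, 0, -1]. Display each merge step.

Divide and conquer:
  Merge [18] + [8] -> [8, 18]
  Merge [0] + [-1] -> [-1, 0]
  Merge [8, 18] + [-1, 0] -> [-1, 0, 8, 18]


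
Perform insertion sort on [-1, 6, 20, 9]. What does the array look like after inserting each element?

First element -1 is already 'sorted'
Insert 6: shifted 0 elements -> [-1, 6, 20, 9]
Insert 20: shifted 0 elements -> [-1, 6, 20, 9]
Insert 9: shifted 1 elements -> [-1, 6, 9, 20]


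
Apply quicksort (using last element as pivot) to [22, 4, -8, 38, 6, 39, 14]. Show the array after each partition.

Partition 1: pivot=14 at index 3 -> [4, -8, 6, 14, 22, 39, 38]
Partition 2: pivot=6 at index 2 -> [4, -8, 6, 14, 22, 39, 38]
Partition 3: pivot=-8 at index 0 -> [-8, 4, 6, 14, 22, 39, 38]
Partition 4: pivot=38 at index 5 -> [-8, 4, 6, 14, 22, 38, 39]


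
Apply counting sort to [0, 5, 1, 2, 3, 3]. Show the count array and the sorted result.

Count array: [1, 1, 1, 2, 0, 1]
(count[i] = number of elements equal to i)
Cumulative count: [1, 2, 3, 5, 5, 6]
Sorted: [0, 1, 2, 3, 3, 5]


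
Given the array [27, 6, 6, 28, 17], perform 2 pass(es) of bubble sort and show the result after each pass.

After pass 1: [6, 6, 27, 17, 28] (3 swaps)
After pass 2: [6, 6, 17, 27, 28] (1 swaps)
Total swaps: 4


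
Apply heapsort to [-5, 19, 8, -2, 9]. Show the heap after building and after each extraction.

Build heap: [19, 9, 8, -2, -5]
Extract 19: [9, -2, 8, -5, 19]
Extract 9: [8, -2, -5, 9, 19]
Extract 8: [-2, -5, 8, 9, 19]
Extract -2: [-5, -2, 8, 9, 19]


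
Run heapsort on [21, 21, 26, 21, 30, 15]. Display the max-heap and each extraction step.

Build heap: [30, 21, 26, 21, 21, 15]
Extract 30: [26, 21, 15, 21, 21, 30]
Extract 26: [21, 21, 15, 21, 26, 30]
Extract 21: [21, 21, 15, 21, 26, 30]
Extract 21: [21, 15, 21, 21, 26, 30]
Extract 21: [15, 21, 21, 21, 26, 30]


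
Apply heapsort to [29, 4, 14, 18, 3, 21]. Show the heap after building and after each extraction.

Build heap: [29, 18, 21, 4, 3, 14]
Extract 29: [21, 18, 14, 4, 3, 29]
Extract 21: [18, 4, 14, 3, 21, 29]
Extract 18: [14, 4, 3, 18, 21, 29]
Extract 14: [4, 3, 14, 18, 21, 29]
Extract 4: [3, 4, 14, 18, 21, 29]


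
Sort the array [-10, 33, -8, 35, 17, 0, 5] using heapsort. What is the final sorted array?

Build heap: [35, 33, 5, -10, 17, 0, -8]
Extract 35: [33, 17, 5, -10, -8, 0, 35]
Extract 33: [17, 0, 5, -10, -8, 33, 35]
Extract 17: [5, 0, -8, -10, 17, 33, 35]
Extract 5: [0, -10, -8, 5, 17, 33, 35]
Extract 0: [-8, -10, 0, 5, 17, 33, 35]
Extract -8: [-10, -8, 0, 5, 17, 33, 35]


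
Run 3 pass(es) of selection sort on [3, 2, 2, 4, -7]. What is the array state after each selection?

Pass 1: Select minimum -7 at index 4, swap -> [-7, 2, 2, 4, 3]
Pass 2: Select minimum 2 at index 1, swap -> [-7, 2, 2, 4, 3]
Pass 3: Select minimum 2 at index 2, swap -> [-7, 2, 2, 4, 3]


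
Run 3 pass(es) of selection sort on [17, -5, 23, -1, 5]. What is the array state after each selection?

Pass 1: Select minimum -5 at index 1, swap -> [-5, 17, 23, -1, 5]
Pass 2: Select minimum -1 at index 3, swap -> [-5, -1, 23, 17, 5]
Pass 3: Select minimum 5 at index 4, swap -> [-5, -1, 5, 17, 23]


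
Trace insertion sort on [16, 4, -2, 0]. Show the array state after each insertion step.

First element 16 is already 'sorted'
Insert 4: shifted 1 elements -> [4, 16, -2, 0]
Insert -2: shifted 2 elements -> [-2, 4, 16, 0]
Insert 0: shifted 2 elements -> [-2, 0, 4, 16]


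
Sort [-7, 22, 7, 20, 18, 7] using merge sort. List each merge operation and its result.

Divide and conquer:
  Merge [22] + [7] -> [7, 22]
  Merge [-7] + [7, 22] -> [-7, 7, 22]
  Merge [18] + [7] -> [7, 18]
  Merge [20] + [7, 18] -> [7, 18, 20]
  Merge [-7, 7, 22] + [7, 18, 20] -> [-7, 7, 7, 18, 20, 22]


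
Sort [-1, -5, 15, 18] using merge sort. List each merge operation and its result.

Divide and conquer:
  Merge [-1] + [-5] -> [-5, -1]
  Merge [15] + [18] -> [15, 18]
  Merge [-5, -1] + [15, 18] -> [-5, -1, 15, 18]


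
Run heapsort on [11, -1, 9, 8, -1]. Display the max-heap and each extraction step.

Build heap: [11, 8, 9, -1, -1]
Extract 11: [9, 8, -1, -1, 11]
Extract 9: [8, -1, -1, 9, 11]
Extract 8: [-1, -1, 8, 9, 11]
Extract -1: [-1, -1, 8, 9, 11]


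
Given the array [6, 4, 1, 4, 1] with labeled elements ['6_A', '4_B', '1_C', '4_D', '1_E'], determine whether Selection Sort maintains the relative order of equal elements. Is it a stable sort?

Trace Selection Sort on the labeled array (the key is the number; the letter only tracks identity):
  Pass 1: minimum of unsorted part is 1_C at index 2; swap it with 6_A at index 0 -> [1_C, 4_B, 6_A, 4_D, 1_E]
  Pass 2: minimum of unsorted part is 1_E at index 4; swap it with 4_B at index 1 -> [1_C, 1_E, 6_A, 4_D, 4_B]
  Pass 3: minimum of unsorted part is 4_D at index 3; swap it with 6_A at index 2 -> [1_C, 1_E, 4_D, 6_A, 4_B]
  Pass 4: minimum of unsorted part is 4_B at index 4; swap it with 6_A at index 3 -> [1_C, 1_E, 4_D, 4_B, 6_A]
Final order: [1_C, 1_E, 4_D, 4_B, 6_A]
Equal keys:
  value 1: originally 1_C, 1_E; after sorting 1_C, 1_E -> order preserved
  value 4: originally 4_B, 4_D; after sorting 4_D, 4_B -> order changed
Equal keys were reordered, so Selection Sort is not stable: the long-range swap that moves the minimum into place can carry an element past an equal key. (One such input is enough; an unstable sort may happen to preserve order on other inputs, but it gives no guarantee.)
Answer: Not stable


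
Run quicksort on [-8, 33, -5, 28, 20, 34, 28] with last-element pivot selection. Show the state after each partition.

Partition 1: pivot=28 at index 4 -> [-8, -5, 28, 20, 28, 34, 33]
Partition 2: pivot=20 at index 2 -> [-8, -5, 20, 28, 28, 34, 33]
Partition 3: pivot=-5 at index 1 -> [-8, -5, 20, 28, 28, 34, 33]
Partition 4: pivot=33 at index 5 -> [-8, -5, 20, 28, 28, 33, 34]


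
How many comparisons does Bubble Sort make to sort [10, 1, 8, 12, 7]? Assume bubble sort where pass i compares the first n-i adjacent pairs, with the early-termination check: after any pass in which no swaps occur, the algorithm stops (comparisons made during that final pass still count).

Pass 1: compare adjacent pairs (0,1)..(3,4) = 4 comparison(s), 3 swap(s) -> [1, 8, 10, 7, 12]
Pass 2: compare adjacent pairs (0,1)..(2,3) = 3 comparison(s), 1 swap(s) -> [1, 8, 7, 10, 12]
Pass 3: compare adjacent pairs (0,1)..(1,2) = 2 comparison(s), 1 swap(s) -> [1, 7, 8, 10, 12]
Pass 4: compare adjacent pairs (0,1)..(0,1) = 1 comparison(s), 0 swap(s) -> [1, 7, 8, 10, 12]
No swaps in this pass, so bubble sort stops here.
Total comparisons: 4 + 3 + 2 + 1 = 10


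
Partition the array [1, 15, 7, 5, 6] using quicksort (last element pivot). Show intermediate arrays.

Partition 1: pivot=6 at index 2 -> [1, 5, 6, 15, 7]
Partition 2: pivot=5 at index 1 -> [1, 5, 6, 15, 7]
Partition 3: pivot=7 at index 3 -> [1, 5, 6, 7, 15]


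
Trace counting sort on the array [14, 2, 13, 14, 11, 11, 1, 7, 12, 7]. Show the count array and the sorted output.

Count array: [0, 1, 1, 0, 0, 0, 0, 2, 0, 0, 0, 2, 1, 1, 2]
(count[i] = number of elements equal to i)
Cumulative count: [0, 1, 2, 2, 2, 2, 2, 4, 4, 4, 4, 6, 7, 8, 10]
Sorted: [1, 2, 7, 7, 11, 11, 12, 13, 14, 14]


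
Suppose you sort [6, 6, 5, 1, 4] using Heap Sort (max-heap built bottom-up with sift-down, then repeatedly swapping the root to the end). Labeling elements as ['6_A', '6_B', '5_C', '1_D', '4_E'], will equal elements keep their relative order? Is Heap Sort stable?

Trace Heap Sort on the labeled array (the key is the number; the letter only tracks identity):
  Build max-heap: [6_A, 6_B, 5_C, 1_D, 4_E]
  Swap root 6_A to index 4, re-heapify first 4 -> [6_B, 4_E, 5_C, 1_D, 6_A]
  Swap root 6_B to index 3, re-heapify first 3 -> [5_C, 4_E, 1_D, 6_B, 6_A]
  Swap root 5_C to index 2, re-heapify first 2 -> [4_E, 1_D, 5_C, 6_B, 6_A]
  Swap root 4_E to index 1, re-heapify first 1 -> [1_D, 4_E, 5_C, 6_B, 6_A]
Final order: [1_D, 4_E, 5_C, 6_B, 6_A]
Equal keys:
  value 6: originally 6_A, 6_B; after sorting 6_B, 6_A -> order changed
Equal keys were reordered, so Heap Sort is not stable: heap construction and root-to-end swaps move elements without regard to the original order of equal keys. (One such input is enough; an unstable sort may happen to preserve order on other inputs, but it gives no guarantee.)
Answer: Not stable


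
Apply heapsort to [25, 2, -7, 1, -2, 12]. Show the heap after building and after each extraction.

Build heap: [25, 2, 12, 1, -2, -7]
Extract 25: [12, 2, -7, 1, -2, 25]
Extract 12: [2, 1, -7, -2, 12, 25]
Extract 2: [1, -2, -7, 2, 12, 25]
Extract 1: [-2, -7, 1, 2, 12, 25]
Extract -2: [-7, -2, 1, 2, 12, 25]


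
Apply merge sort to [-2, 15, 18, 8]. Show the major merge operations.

Divide and conquer:
  Merge [-2] + [15] -> [-2, 15]
  Merge [18] + [8] -> [8, 18]
  Merge [-2, 15] + [8, 18] -> [-2, 8, 15, 18]


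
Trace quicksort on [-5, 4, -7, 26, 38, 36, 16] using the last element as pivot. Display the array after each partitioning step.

Partition 1: pivot=16 at index 3 -> [-5, 4, -7, 16, 38, 36, 26]
Partition 2: pivot=-7 at index 0 -> [-7, 4, -5, 16, 38, 36, 26]
Partition 3: pivot=-5 at index 1 -> [-7, -5, 4, 16, 38, 36, 26]
Partition 4: pivot=26 at index 4 -> [-7, -5, 4, 16, 26, 36, 38]
Partition 5: pivot=38 at index 6 -> [-7, -5, 4, 16, 26, 36, 38]


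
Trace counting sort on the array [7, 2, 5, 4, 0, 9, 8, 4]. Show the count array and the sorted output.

Count array: [1, 0, 1, 0, 2, 1, 0, 1, 1, 1]
(count[i] = number of elements equal to i)
Cumulative count: [1, 1, 2, 2, 4, 5, 5, 6, 7, 8]
Sorted: [0, 2, 4, 4, 5, 7, 8, 9]


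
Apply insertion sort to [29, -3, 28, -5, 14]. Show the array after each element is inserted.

First element 29 is already 'sorted'
Insert -3: shifted 1 elements -> [-3, 29, 28, -5, 14]
Insert 28: shifted 1 elements -> [-3, 28, 29, -5, 14]
Insert -5: shifted 3 elements -> [-5, -3, 28, 29, 14]
Insert 14: shifted 2 elements -> [-5, -3, 14, 28, 29]


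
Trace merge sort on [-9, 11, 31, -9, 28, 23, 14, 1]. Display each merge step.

Divide and conquer:
  Merge [-9] + [11] -> [-9, 11]
  Merge [31] + [-9] -> [-9, 31]
  Merge [-9, 11] + [-9, 31] -> [-9, -9, 11, 31]
  Merge [28] + [23] -> [23, 28]
  Merge [14] + [1] -> [1, 14]
  Merge [23, 28] + [1, 14] -> [1, 14, 23, 28]
  Merge [-9, -9, 11, 31] + [1, 14, 23, 28] -> [-9, -9, 1, 11, 14, 23, 28, 31]


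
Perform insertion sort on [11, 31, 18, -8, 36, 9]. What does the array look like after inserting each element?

First element 11 is already 'sorted'
Insert 31: shifted 0 elements -> [11, 31, 18, -8, 36, 9]
Insert 18: shifted 1 elements -> [11, 18, 31, -8, 36, 9]
Insert -8: shifted 3 elements -> [-8, 11, 18, 31, 36, 9]
Insert 36: shifted 0 elements -> [-8, 11, 18, 31, 36, 9]
Insert 9: shifted 4 elements -> [-8, 9, 11, 18, 31, 36]


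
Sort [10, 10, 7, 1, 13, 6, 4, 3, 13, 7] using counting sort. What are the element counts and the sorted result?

Count array: [0, 1, 0, 1, 1, 0, 1, 2, 0, 0, 2, 0, 0, 2]
(count[i] = number of elements equal to i)
Cumulative count: [0, 1, 1, 2, 3, 3, 4, 6, 6, 6, 8, 8, 8, 10]
Sorted: [1, 3, 4, 6, 7, 7, 10, 10, 13, 13]


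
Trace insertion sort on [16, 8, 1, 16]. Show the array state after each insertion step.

First element 16 is already 'sorted'
Insert 8: shifted 1 elements -> [8, 16, 1, 16]
Insert 1: shifted 2 elements -> [1, 8, 16, 16]
Insert 16: shifted 0 elements -> [1, 8, 16, 16]


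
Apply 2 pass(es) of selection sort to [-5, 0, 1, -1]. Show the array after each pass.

Pass 1: Select minimum -5 at index 0, swap -> [-5, 0, 1, -1]
Pass 2: Select minimum -1 at index 3, swap -> [-5, -1, 1, 0]


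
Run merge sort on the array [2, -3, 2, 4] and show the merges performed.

Divide and conquer:
  Merge [2] + [-3] -> [-3, 2]
  Merge [2] + [4] -> [2, 4]
  Merge [-3, 2] + [2, 4] -> [-3, 2, 2, 4]


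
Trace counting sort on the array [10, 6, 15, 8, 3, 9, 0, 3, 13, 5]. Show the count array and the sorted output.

Count array: [1, 0, 0, 2, 0, 1, 1, 0, 1, 1, 1, 0, 0, 1, 0, 1]
(count[i] = number of elements equal to i)
Cumulative count: [1, 1, 1, 3, 3, 4, 5, 5, 6, 7, 8, 8, 8, 9, 9, 10]
Sorted: [0, 3, 3, 5, 6, 8, 9, 10, 13, 15]


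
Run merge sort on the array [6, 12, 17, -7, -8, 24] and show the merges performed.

Divide and conquer:
  Merge [12] + [17] -> [12, 17]
  Merge [6] + [12, 17] -> [6, 12, 17]
  Merge [-8] + [24] -> [-8, 24]
  Merge [-7] + [-8, 24] -> [-8, -7, 24]
  Merge [6, 12, 17] + [-8, -7, 24] -> [-8, -7, 6, 12, 17, 24]


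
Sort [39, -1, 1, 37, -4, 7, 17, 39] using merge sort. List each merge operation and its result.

Divide and conquer:
  Merge [39] + [-1] -> [-1, 39]
  Merge [1] + [37] -> [1, 37]
  Merge [-1, 39] + [1, 37] -> [-1, 1, 37, 39]
  Merge [-4] + [7] -> [-4, 7]
  Merge [17] + [39] -> [17, 39]
  Merge [-4, 7] + [17, 39] -> [-4, 7, 17, 39]
  Merge [-1, 1, 37, 39] + [-4, 7, 17, 39] -> [-4, -1, 1, 7, 17, 37, 39, 39]


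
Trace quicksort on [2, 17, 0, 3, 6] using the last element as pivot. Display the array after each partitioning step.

Partition 1: pivot=6 at index 3 -> [2, 0, 3, 6, 17]
Partition 2: pivot=3 at index 2 -> [2, 0, 3, 6, 17]
Partition 3: pivot=0 at index 0 -> [0, 2, 3, 6, 17]


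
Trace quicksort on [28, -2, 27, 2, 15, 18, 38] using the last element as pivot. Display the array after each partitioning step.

Partition 1: pivot=38 at index 6 -> [28, -2, 27, 2, 15, 18, 38]
Partition 2: pivot=18 at index 3 -> [-2, 2, 15, 18, 27, 28, 38]
Partition 3: pivot=15 at index 2 -> [-2, 2, 15, 18, 27, 28, 38]
Partition 4: pivot=2 at index 1 -> [-2, 2, 15, 18, 27, 28, 38]
Partition 5: pivot=28 at index 5 -> [-2, 2, 15, 18, 27, 28, 38]


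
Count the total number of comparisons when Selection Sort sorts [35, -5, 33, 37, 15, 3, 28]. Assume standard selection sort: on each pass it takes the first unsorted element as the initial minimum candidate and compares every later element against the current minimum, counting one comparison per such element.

Pass 1: scan indices 1..6 for the minimum = 6 comparison(s); min is -5, place at index 0 -> [-5, 35, 33, 37, 15, 3, 28]
Pass 2: scan indices 2..6 for the minimum = 5 comparison(s); min is 3, place at index 1 -> [-5, 3, 33, 37, 15, 35, 28]
Pass 3: scan indices 3..6 for the minimum = 4 comparison(s); min is 15, place at index 2 -> [-5, 3, 15, 37, 33, 35, 28]
Pass 4: scan indices 4..6 for the minimum = 3 comparison(s); min is 28, place at index 3 -> [-5, 3, 15, 28, 33, 35, 37]
Pass 5: scan indices 5..6 for the minimum = 2 comparison(s); min is 33, place at index 4 -> [-5, 3, 15, 28, 33, 35, 37]
Pass 6: scan indices 6..6 for the minimum = 1 comparison(s); min is 35, place at index 5 -> [-5, 3, 15, 28, 33, 35, 37]
Selection sort always scans the whole unsorted suffix, so the count is (n-1) + (n-2) + ... + 1 = n(n-1)/2 = 7*6/2 = 21 regardless of the input order.
Total comparisons: 6 + 5 + 4 + 3 + 2 + 1 = 21


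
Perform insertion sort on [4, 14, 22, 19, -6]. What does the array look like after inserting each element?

First element 4 is already 'sorted'
Insert 14: shifted 0 elements -> [4, 14, 22, 19, -6]
Insert 22: shifted 0 elements -> [4, 14, 22, 19, -6]
Insert 19: shifted 1 elements -> [4, 14, 19, 22, -6]
Insert -6: shifted 4 elements -> [-6, 4, 14, 19, 22]


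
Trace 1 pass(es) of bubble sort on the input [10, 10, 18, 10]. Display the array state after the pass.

After pass 1: [10, 10, 10, 18] (1 swaps)
Total swaps: 1


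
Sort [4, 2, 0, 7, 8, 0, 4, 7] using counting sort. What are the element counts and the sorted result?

Count array: [2, 0, 1, 0, 2, 0, 0, 2, 1]
(count[i] = number of elements equal to i)
Cumulative count: [2, 2, 3, 3, 5, 5, 5, 7, 8]
Sorted: [0, 0, 2, 4, 4, 7, 7, 8]


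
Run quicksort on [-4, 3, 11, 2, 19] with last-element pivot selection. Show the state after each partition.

Partition 1: pivot=19 at index 4 -> [-4, 3, 11, 2, 19]
Partition 2: pivot=2 at index 1 -> [-4, 2, 11, 3, 19]
Partition 3: pivot=3 at index 2 -> [-4, 2, 3, 11, 19]


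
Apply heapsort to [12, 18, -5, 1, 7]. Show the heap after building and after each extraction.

Build heap: [18, 12, -5, 1, 7]
Extract 18: [12, 7, -5, 1, 18]
Extract 12: [7, 1, -5, 12, 18]
Extract 7: [1, -5, 7, 12, 18]
Extract 1: [-5, 1, 7, 12, 18]


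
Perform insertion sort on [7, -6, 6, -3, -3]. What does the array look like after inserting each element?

First element 7 is already 'sorted'
Insert -6: shifted 1 elements -> [-6, 7, 6, -3, -3]
Insert 6: shifted 1 elements -> [-6, 6, 7, -3, -3]
Insert -3: shifted 2 elements -> [-6, -3, 6, 7, -3]
Insert -3: shifted 2 elements -> [-6, -3, -3, 6, 7]


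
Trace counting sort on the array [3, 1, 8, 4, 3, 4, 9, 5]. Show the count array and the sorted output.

Count array: [0, 1, 0, 2, 2, 1, 0, 0, 1, 1]
(count[i] = number of elements equal to i)
Cumulative count: [0, 1, 1, 3, 5, 6, 6, 6, 7, 8]
Sorted: [1, 3, 3, 4, 4, 5, 8, 9]


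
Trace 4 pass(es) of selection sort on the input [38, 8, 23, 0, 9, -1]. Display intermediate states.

Pass 1: Select minimum -1 at index 5, swap -> [-1, 8, 23, 0, 9, 38]
Pass 2: Select minimum 0 at index 3, swap -> [-1, 0, 23, 8, 9, 38]
Pass 3: Select minimum 8 at index 3, swap -> [-1, 0, 8, 23, 9, 38]
Pass 4: Select minimum 9 at index 4, swap -> [-1, 0, 8, 9, 23, 38]


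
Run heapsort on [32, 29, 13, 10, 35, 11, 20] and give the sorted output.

Build heap: [35, 32, 20, 10, 29, 11, 13]
Extract 35: [32, 29, 20, 10, 13, 11, 35]
Extract 32: [29, 13, 20, 10, 11, 32, 35]
Extract 29: [20, 13, 11, 10, 29, 32, 35]
Extract 20: [13, 10, 11, 20, 29, 32, 35]
Extract 13: [11, 10, 13, 20, 29, 32, 35]
Extract 11: [10, 11, 13, 20, 29, 32, 35]


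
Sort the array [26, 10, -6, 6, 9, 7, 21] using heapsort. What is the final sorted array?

Build heap: [26, 10, 21, 6, 9, 7, -6]
Extract 26: [21, 10, 7, 6, 9, -6, 26]
Extract 21: [10, 9, 7, 6, -6, 21, 26]
Extract 10: [9, 6, 7, -6, 10, 21, 26]
Extract 9: [7, 6, -6, 9, 10, 21, 26]
Extract 7: [6, -6, 7, 9, 10, 21, 26]
Extract 6: [-6, 6, 7, 9, 10, 21, 26]


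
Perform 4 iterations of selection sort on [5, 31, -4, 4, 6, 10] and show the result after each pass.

Pass 1: Select minimum -4 at index 2, swap -> [-4, 31, 5, 4, 6, 10]
Pass 2: Select minimum 4 at index 3, swap -> [-4, 4, 5, 31, 6, 10]
Pass 3: Select minimum 5 at index 2, swap -> [-4, 4, 5, 31, 6, 10]
Pass 4: Select minimum 6 at index 4, swap -> [-4, 4, 5, 6, 31, 10]


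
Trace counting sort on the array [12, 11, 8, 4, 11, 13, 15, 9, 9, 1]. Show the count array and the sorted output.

Count array: [0, 1, 0, 0, 1, 0, 0, 0, 1, 2, 0, 2, 1, 1, 0, 1]
(count[i] = number of elements equal to i)
Cumulative count: [0, 1, 1, 1, 2, 2, 2, 2, 3, 5, 5, 7, 8, 9, 9, 10]
Sorted: [1, 4, 8, 9, 9, 11, 11, 12, 13, 15]


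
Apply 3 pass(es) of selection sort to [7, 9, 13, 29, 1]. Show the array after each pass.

Pass 1: Select minimum 1 at index 4, swap -> [1, 9, 13, 29, 7]
Pass 2: Select minimum 7 at index 4, swap -> [1, 7, 13, 29, 9]
Pass 3: Select minimum 9 at index 4, swap -> [1, 7, 9, 29, 13]


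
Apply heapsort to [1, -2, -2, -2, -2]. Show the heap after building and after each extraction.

Build heap: [1, -2, -2, -2, -2]
Extract 1: [-2, -2, -2, -2, 1]
Extract -2: [-2, -2, -2, -2, 1]
Extract -2: [-2, -2, -2, -2, 1]
Extract -2: [-2, -2, -2, -2, 1]


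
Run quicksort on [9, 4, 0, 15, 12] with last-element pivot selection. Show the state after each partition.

Partition 1: pivot=12 at index 3 -> [9, 4, 0, 12, 15]
Partition 2: pivot=0 at index 0 -> [0, 4, 9, 12, 15]
Partition 3: pivot=9 at index 2 -> [0, 4, 9, 12, 15]


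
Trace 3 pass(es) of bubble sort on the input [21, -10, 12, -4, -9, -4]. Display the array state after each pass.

After pass 1: [-10, 12, -4, -9, -4, 21] (5 swaps)
After pass 2: [-10, -4, -9, -4, 12, 21] (3 swaps)
After pass 3: [-10, -9, -4, -4, 12, 21] (1 swaps)
Total swaps: 9


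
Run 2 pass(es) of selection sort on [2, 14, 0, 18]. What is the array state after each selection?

Pass 1: Select minimum 0 at index 2, swap -> [0, 14, 2, 18]
Pass 2: Select minimum 2 at index 2, swap -> [0, 2, 14, 18]


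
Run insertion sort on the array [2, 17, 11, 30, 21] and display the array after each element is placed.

First element 2 is already 'sorted'
Insert 17: shifted 0 elements -> [2, 17, 11, 30, 21]
Insert 11: shifted 1 elements -> [2, 11, 17, 30, 21]
Insert 30: shifted 0 elements -> [2, 11, 17, 30, 21]
Insert 21: shifted 1 elements -> [2, 11, 17, 21, 30]


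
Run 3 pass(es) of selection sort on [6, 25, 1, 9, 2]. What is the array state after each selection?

Pass 1: Select minimum 1 at index 2, swap -> [1, 25, 6, 9, 2]
Pass 2: Select minimum 2 at index 4, swap -> [1, 2, 6, 9, 25]
Pass 3: Select minimum 6 at index 2, swap -> [1, 2, 6, 9, 25]


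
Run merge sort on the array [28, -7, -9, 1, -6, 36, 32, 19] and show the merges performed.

Divide and conquer:
  Merge [28] + [-7] -> [-7, 28]
  Merge [-9] + [1] -> [-9, 1]
  Merge [-7, 28] + [-9, 1] -> [-9, -7, 1, 28]
  Merge [-6] + [36] -> [-6, 36]
  Merge [32] + [19] -> [19, 32]
  Merge [-6, 36] + [19, 32] -> [-6, 19, 32, 36]
  Merge [-9, -7, 1, 28] + [-6, 19, 32, 36] -> [-9, -7, -6, 1, 19, 28, 32, 36]


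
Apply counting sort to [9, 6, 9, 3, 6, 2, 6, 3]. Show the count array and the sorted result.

Count array: [0, 0, 1, 2, 0, 0, 3, 0, 0, 2]
(count[i] = number of elements equal to i)
Cumulative count: [0, 0, 1, 3, 3, 3, 6, 6, 6, 8]
Sorted: [2, 3, 3, 6, 6, 6, 9, 9]


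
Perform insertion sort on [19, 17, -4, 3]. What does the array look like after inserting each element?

First element 19 is already 'sorted'
Insert 17: shifted 1 elements -> [17, 19, -4, 3]
Insert -4: shifted 2 elements -> [-4, 17, 19, 3]
Insert 3: shifted 2 elements -> [-4, 3, 17, 19]


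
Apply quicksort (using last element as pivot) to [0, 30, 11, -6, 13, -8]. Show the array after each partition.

Partition 1: pivot=-8 at index 0 -> [-8, 30, 11, -6, 13, 0]
Partition 2: pivot=0 at index 2 -> [-8, -6, 0, 30, 13, 11]
Partition 3: pivot=11 at index 3 -> [-8, -6, 0, 11, 13, 30]
Partition 4: pivot=30 at index 5 -> [-8, -6, 0, 11, 13, 30]


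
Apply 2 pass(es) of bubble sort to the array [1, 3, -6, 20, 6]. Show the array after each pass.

After pass 1: [1, -6, 3, 6, 20] (2 swaps)
After pass 2: [-6, 1, 3, 6, 20] (1 swaps)
Total swaps: 3


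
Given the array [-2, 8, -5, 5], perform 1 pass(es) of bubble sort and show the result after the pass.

After pass 1: [-2, -5, 5, 8] (2 swaps)
Total swaps: 2


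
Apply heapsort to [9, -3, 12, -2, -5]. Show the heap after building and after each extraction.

Build heap: [12, -2, 9, -3, -5]
Extract 12: [9, -2, -5, -3, 12]
Extract 9: [-2, -3, -5, 9, 12]
Extract -2: [-3, -5, -2, 9, 12]
Extract -3: [-5, -3, -2, 9, 12]


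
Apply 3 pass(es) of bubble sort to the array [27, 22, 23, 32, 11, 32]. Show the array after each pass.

After pass 1: [22, 23, 27, 11, 32, 32] (3 swaps)
After pass 2: [22, 23, 11, 27, 32, 32] (1 swaps)
After pass 3: [22, 11, 23, 27, 32, 32] (1 swaps)
Total swaps: 5


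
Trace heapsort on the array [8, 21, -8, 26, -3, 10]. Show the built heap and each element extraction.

Build heap: [26, 21, 10, 8, -3, -8]
Extract 26: [21, 8, 10, -8, -3, 26]
Extract 21: [10, 8, -3, -8, 21, 26]
Extract 10: [8, -8, -3, 10, 21, 26]
Extract 8: [-3, -8, 8, 10, 21, 26]
Extract -3: [-8, -3, 8, 10, 21, 26]


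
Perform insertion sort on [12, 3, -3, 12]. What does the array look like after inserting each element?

First element 12 is already 'sorted'
Insert 3: shifted 1 elements -> [3, 12, -3, 12]
Insert -3: shifted 2 elements -> [-3, 3, 12, 12]
Insert 12: shifted 0 elements -> [-3, 3, 12, 12]


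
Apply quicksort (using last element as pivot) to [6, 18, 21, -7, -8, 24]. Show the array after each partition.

Partition 1: pivot=24 at index 5 -> [6, 18, 21, -7, -8, 24]
Partition 2: pivot=-8 at index 0 -> [-8, 18, 21, -7, 6, 24]
Partition 3: pivot=6 at index 2 -> [-8, -7, 6, 18, 21, 24]
Partition 4: pivot=21 at index 4 -> [-8, -7, 6, 18, 21, 24]


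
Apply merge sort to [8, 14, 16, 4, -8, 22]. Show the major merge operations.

Divide and conquer:
  Merge [14] + [16] -> [14, 16]
  Merge [8] + [14, 16] -> [8, 14, 16]
  Merge [-8] + [22] -> [-8, 22]
  Merge [4] + [-8, 22] -> [-8, 4, 22]
  Merge [8, 14, 16] + [-8, 4, 22] -> [-8, 4, 8, 14, 16, 22]


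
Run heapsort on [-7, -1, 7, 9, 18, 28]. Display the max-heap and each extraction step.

Build heap: [28, 18, 7, 9, -1, -7]
Extract 28: [18, 9, 7, -7, -1, 28]
Extract 18: [9, -1, 7, -7, 18, 28]
Extract 9: [7, -1, -7, 9, 18, 28]
Extract 7: [-1, -7, 7, 9, 18, 28]
Extract -1: [-7, -1, 7, 9, 18, 28]


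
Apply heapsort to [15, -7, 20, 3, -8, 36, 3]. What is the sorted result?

Build heap: [36, 3, 20, -7, -8, 15, 3]
Extract 36: [20, 3, 15, -7, -8, 3, 36]
Extract 20: [15, 3, 3, -7, -8, 20, 36]
Extract 15: [3, -7, 3, -8, 15, 20, 36]
Extract 3: [3, -7, -8, 3, 15, 20, 36]
Extract 3: [-7, -8, 3, 3, 15, 20, 36]
Extract -7: [-8, -7, 3, 3, 15, 20, 36]


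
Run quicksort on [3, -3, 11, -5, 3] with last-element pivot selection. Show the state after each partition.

Partition 1: pivot=3 at index 3 -> [3, -3, -5, 3, 11]
Partition 2: pivot=-5 at index 0 -> [-5, -3, 3, 3, 11]
Partition 3: pivot=3 at index 2 -> [-5, -3, 3, 3, 11]


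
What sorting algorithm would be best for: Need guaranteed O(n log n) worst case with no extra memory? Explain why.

Best choice: Heapsort
Reason: Heapsort is O(n log n) worst case and sorts in-place; quicksort can degrade to O(n^2)


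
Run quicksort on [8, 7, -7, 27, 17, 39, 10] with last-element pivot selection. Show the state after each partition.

Partition 1: pivot=10 at index 3 -> [8, 7, -7, 10, 17, 39, 27]
Partition 2: pivot=-7 at index 0 -> [-7, 7, 8, 10, 17, 39, 27]
Partition 3: pivot=8 at index 2 -> [-7, 7, 8, 10, 17, 39, 27]
Partition 4: pivot=27 at index 5 -> [-7, 7, 8, 10, 17, 27, 39]


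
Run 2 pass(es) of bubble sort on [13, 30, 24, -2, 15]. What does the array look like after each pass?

After pass 1: [13, 24, -2, 15, 30] (3 swaps)
After pass 2: [13, -2, 15, 24, 30] (2 swaps)
Total swaps: 5


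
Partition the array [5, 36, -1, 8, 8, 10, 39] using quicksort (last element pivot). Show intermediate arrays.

Partition 1: pivot=39 at index 6 -> [5, 36, -1, 8, 8, 10, 39]
Partition 2: pivot=10 at index 4 -> [5, -1, 8, 8, 10, 36, 39]
Partition 3: pivot=8 at index 3 -> [5, -1, 8, 8, 10, 36, 39]
Partition 4: pivot=8 at index 2 -> [5, -1, 8, 8, 10, 36, 39]
Partition 5: pivot=-1 at index 0 -> [-1, 5, 8, 8, 10, 36, 39]


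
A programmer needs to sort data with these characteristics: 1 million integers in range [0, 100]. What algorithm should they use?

Best choice: Counting sort
Reason: O(n + k) where k=100 is small; linear time beats O(n log n)


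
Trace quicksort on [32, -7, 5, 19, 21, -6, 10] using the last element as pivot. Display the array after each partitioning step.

Partition 1: pivot=10 at index 3 -> [-7, 5, -6, 10, 21, 32, 19]
Partition 2: pivot=-6 at index 1 -> [-7, -6, 5, 10, 21, 32, 19]
Partition 3: pivot=19 at index 4 -> [-7, -6, 5, 10, 19, 32, 21]
Partition 4: pivot=21 at index 5 -> [-7, -6, 5, 10, 19, 21, 32]


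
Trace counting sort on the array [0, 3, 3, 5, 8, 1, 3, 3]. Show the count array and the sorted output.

Count array: [1, 1, 0, 4, 0, 1, 0, 0, 1]
(count[i] = number of elements equal to i)
Cumulative count: [1, 2, 2, 6, 6, 7, 7, 7, 8]
Sorted: [0, 1, 3, 3, 3, 3, 5, 8]


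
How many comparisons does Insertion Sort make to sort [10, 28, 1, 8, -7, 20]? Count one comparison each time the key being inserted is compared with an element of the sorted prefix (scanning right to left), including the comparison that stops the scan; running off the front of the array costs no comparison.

Insert 28: 10 <= 28 (stop) = 1 comparison(s) -> [10, 28, 1, 8, -7, 20]
Insert 1: 28 > 1 (shift), 10 > 1 (shift), reached front = 2 comparison(s) -> [1, 10, 28, 8, -7, 20]
Insert 8: 28 > 8 (shift), 10 > 8 (shift), 1 <= 8 (stop) = 3 comparison(s) -> [1, 8, 10, 28, -7, 20]
Insert -7: 28 > -7 (shift), 10 > -7 (shift), 8 > -7 (shift), 1 > -7 (shift), reached front = 4 comparison(s) -> [-7, 1, 8, 10, 28, 20]
Insert 20: 28 > 20 (shift), 10 <= 20 (stop) = 2 comparison(s) -> [-7, 1, 8, 10, 20, 28]
Total comparisons: 1 + 2 + 3 + 4 + 2 = 12


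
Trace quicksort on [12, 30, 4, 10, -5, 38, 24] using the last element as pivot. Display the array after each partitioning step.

Partition 1: pivot=24 at index 4 -> [12, 4, 10, -5, 24, 38, 30]
Partition 2: pivot=-5 at index 0 -> [-5, 4, 10, 12, 24, 38, 30]
Partition 3: pivot=12 at index 3 -> [-5, 4, 10, 12, 24, 38, 30]
Partition 4: pivot=10 at index 2 -> [-5, 4, 10, 12, 24, 38, 30]
Partition 5: pivot=30 at index 5 -> [-5, 4, 10, 12, 24, 30, 38]


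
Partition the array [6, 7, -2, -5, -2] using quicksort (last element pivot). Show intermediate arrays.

Partition 1: pivot=-2 at index 2 -> [-2, -5, -2, 7, 6]
Partition 2: pivot=-5 at index 0 -> [-5, -2, -2, 7, 6]
Partition 3: pivot=6 at index 3 -> [-5, -2, -2, 6, 7]


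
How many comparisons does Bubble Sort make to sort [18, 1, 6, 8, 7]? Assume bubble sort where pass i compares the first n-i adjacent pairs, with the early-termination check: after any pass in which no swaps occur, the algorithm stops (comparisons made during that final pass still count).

Pass 1: compare adjacent pairs (0,1)..(3,4) = 4 comparison(s), 4 swap(s) -> [1, 6, 8, 7, 18]
Pass 2: compare adjacent pairs (0,1)..(2,3) = 3 comparison(s), 1 swap(s) -> [1, 6, 7, 8, 18]
Pass 3: compare adjacent pairs (0,1)..(1,2) = 2 comparison(s), 0 swap(s) -> [1, 6, 7, 8, 18]
No swaps in this pass, so bubble sort stops here.
Total comparisons: 4 + 3 + 2 = 9


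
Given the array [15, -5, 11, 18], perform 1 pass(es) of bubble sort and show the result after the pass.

After pass 1: [-5, 11, 15, 18] (2 swaps)
Total swaps: 2


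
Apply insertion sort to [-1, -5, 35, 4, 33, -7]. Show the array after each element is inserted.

First element -1 is already 'sorted'
Insert -5: shifted 1 elements -> [-5, -1, 35, 4, 33, -7]
Insert 35: shifted 0 elements -> [-5, -1, 35, 4, 33, -7]
Insert 4: shifted 1 elements -> [-5, -1, 4, 35, 33, -7]
Insert 33: shifted 1 elements -> [-5, -1, 4, 33, 35, -7]
Insert -7: shifted 5 elements -> [-7, -5, -1, 4, 33, 35]


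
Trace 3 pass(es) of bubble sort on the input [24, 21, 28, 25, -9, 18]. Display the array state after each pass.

After pass 1: [21, 24, 25, -9, 18, 28] (4 swaps)
After pass 2: [21, 24, -9, 18, 25, 28] (2 swaps)
After pass 3: [21, -9, 18, 24, 25, 28] (2 swaps)
Total swaps: 8


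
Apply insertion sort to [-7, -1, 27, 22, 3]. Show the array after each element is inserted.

First element -7 is already 'sorted'
Insert -1: shifted 0 elements -> [-7, -1, 27, 22, 3]
Insert 27: shifted 0 elements -> [-7, -1, 27, 22, 3]
Insert 22: shifted 1 elements -> [-7, -1, 22, 27, 3]
Insert 3: shifted 2 elements -> [-7, -1, 3, 22, 27]


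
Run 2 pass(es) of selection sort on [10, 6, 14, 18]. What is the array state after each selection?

Pass 1: Select minimum 6 at index 1, swap -> [6, 10, 14, 18]
Pass 2: Select minimum 10 at index 1, swap -> [6, 10, 14, 18]


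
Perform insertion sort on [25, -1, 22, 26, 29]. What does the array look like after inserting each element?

First element 25 is already 'sorted'
Insert -1: shifted 1 elements -> [-1, 25, 22, 26, 29]
Insert 22: shifted 1 elements -> [-1, 22, 25, 26, 29]
Insert 26: shifted 0 elements -> [-1, 22, 25, 26, 29]
Insert 29: shifted 0 elements -> [-1, 22, 25, 26, 29]


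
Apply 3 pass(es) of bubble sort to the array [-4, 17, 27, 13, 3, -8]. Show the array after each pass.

After pass 1: [-4, 17, 13, 3, -8, 27] (3 swaps)
After pass 2: [-4, 13, 3, -8, 17, 27] (3 swaps)
After pass 3: [-4, 3, -8, 13, 17, 27] (2 swaps)
Total swaps: 8


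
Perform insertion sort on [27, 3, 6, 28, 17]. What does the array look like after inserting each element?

First element 27 is already 'sorted'
Insert 3: shifted 1 elements -> [3, 27, 6, 28, 17]
Insert 6: shifted 1 elements -> [3, 6, 27, 28, 17]
Insert 28: shifted 0 elements -> [3, 6, 27, 28, 17]
Insert 17: shifted 2 elements -> [3, 6, 17, 27, 28]


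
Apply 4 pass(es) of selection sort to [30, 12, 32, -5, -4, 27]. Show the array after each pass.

Pass 1: Select minimum -5 at index 3, swap -> [-5, 12, 32, 30, -4, 27]
Pass 2: Select minimum -4 at index 4, swap -> [-5, -4, 32, 30, 12, 27]
Pass 3: Select minimum 12 at index 4, swap -> [-5, -4, 12, 30, 32, 27]
Pass 4: Select minimum 27 at index 5, swap -> [-5, -4, 12, 27, 32, 30]


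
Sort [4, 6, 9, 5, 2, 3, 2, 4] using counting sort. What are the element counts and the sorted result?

Count array: [0, 0, 2, 1, 2, 1, 1, 0, 0, 1]
(count[i] = number of elements equal to i)
Cumulative count: [0, 0, 2, 3, 5, 6, 7, 7, 7, 8]
Sorted: [2, 2, 3, 4, 4, 5, 6, 9]


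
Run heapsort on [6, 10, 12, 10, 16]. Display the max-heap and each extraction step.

Build heap: [16, 10, 12, 6, 10]
Extract 16: [12, 10, 10, 6, 16]
Extract 12: [10, 6, 10, 12, 16]
Extract 10: [10, 6, 10, 12, 16]
Extract 10: [6, 10, 10, 12, 16]


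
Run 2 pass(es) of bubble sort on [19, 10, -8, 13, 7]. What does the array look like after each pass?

After pass 1: [10, -8, 13, 7, 19] (4 swaps)
After pass 2: [-8, 10, 7, 13, 19] (2 swaps)
Total swaps: 6


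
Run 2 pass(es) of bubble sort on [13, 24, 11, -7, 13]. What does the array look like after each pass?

After pass 1: [13, 11, -7, 13, 24] (3 swaps)
After pass 2: [11, -7, 13, 13, 24] (2 swaps)
Total swaps: 5


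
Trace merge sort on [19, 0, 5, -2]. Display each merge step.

Divide and conquer:
  Merge [19] + [0] -> [0, 19]
  Merge [5] + [-2] -> [-2, 5]
  Merge [0, 19] + [-2, 5] -> [-2, 0, 5, 19]


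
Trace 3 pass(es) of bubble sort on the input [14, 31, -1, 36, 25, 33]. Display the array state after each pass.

After pass 1: [14, -1, 31, 25, 33, 36] (3 swaps)
After pass 2: [-1, 14, 25, 31, 33, 36] (2 swaps)
After pass 3: [-1, 14, 25, 31, 33, 36] (0 swaps)
Total swaps: 5


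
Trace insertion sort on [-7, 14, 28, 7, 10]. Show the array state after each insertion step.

First element -7 is already 'sorted'
Insert 14: shifted 0 elements -> [-7, 14, 28, 7, 10]
Insert 28: shifted 0 elements -> [-7, 14, 28, 7, 10]
Insert 7: shifted 2 elements -> [-7, 7, 14, 28, 10]
Insert 10: shifted 2 elements -> [-7, 7, 10, 14, 28]


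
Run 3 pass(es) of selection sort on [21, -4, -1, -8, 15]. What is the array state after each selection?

Pass 1: Select minimum -8 at index 3, swap -> [-8, -4, -1, 21, 15]
Pass 2: Select minimum -4 at index 1, swap -> [-8, -4, -1, 21, 15]
Pass 3: Select minimum -1 at index 2, swap -> [-8, -4, -1, 21, 15]


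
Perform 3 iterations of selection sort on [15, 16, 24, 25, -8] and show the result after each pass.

Pass 1: Select minimum -8 at index 4, swap -> [-8, 16, 24, 25, 15]
Pass 2: Select minimum 15 at index 4, swap -> [-8, 15, 24, 25, 16]
Pass 3: Select minimum 16 at index 4, swap -> [-8, 15, 16, 25, 24]


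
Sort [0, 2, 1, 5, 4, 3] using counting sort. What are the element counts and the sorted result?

Count array: [1, 1, 1, 1, 1, 1]
(count[i] = number of elements equal to i)
Cumulative count: [1, 2, 3, 4, 5, 6]
Sorted: [0, 1, 2, 3, 4, 5]


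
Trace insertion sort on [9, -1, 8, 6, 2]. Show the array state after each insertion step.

First element 9 is already 'sorted'
Insert -1: shifted 1 elements -> [-1, 9, 8, 6, 2]
Insert 8: shifted 1 elements -> [-1, 8, 9, 6, 2]
Insert 6: shifted 2 elements -> [-1, 6, 8, 9, 2]
Insert 2: shifted 3 elements -> [-1, 2, 6, 8, 9]


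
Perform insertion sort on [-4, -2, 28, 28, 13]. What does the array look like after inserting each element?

First element -4 is already 'sorted'
Insert -2: shifted 0 elements -> [-4, -2, 28, 28, 13]
Insert 28: shifted 0 elements -> [-4, -2, 28, 28, 13]
Insert 28: shifted 0 elements -> [-4, -2, 28, 28, 13]
Insert 13: shifted 2 elements -> [-4, -2, 13, 28, 28]


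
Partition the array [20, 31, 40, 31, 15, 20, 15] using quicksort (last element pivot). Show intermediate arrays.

Partition 1: pivot=15 at index 1 -> [15, 15, 40, 31, 20, 20, 31]
Partition 2: pivot=31 at index 5 -> [15, 15, 31, 20, 20, 31, 40]
Partition 3: pivot=20 at index 3 -> [15, 15, 20, 20, 31, 31, 40]
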